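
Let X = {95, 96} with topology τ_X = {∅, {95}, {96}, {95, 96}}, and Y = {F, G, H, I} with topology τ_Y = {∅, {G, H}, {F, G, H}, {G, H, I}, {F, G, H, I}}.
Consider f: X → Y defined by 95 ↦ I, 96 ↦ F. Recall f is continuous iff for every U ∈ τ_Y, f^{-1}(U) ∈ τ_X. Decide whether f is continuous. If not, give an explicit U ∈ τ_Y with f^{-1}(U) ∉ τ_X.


f IS continuous.

Compute f^{-1}(U) for each U ∈ τ_Y:
  U = ∅: f^{-1}(U) = ∅ ∈ τ_X ✓.
  U = {G, H}: f^{-1}(U) = ∅ ∈ τ_X ✓.
  U = {F, G, H}: f^{-1}(U) = {96} ∈ τ_X ✓.
  U = {G, H, I}: f^{-1}(U) = {95} ∈ τ_X ✓.
  U = {F, G, H, I}: f^{-1}(U) = {95, 96} ∈ τ_X ✓.
Every preimage lies in τ_X, so f IS continuous.


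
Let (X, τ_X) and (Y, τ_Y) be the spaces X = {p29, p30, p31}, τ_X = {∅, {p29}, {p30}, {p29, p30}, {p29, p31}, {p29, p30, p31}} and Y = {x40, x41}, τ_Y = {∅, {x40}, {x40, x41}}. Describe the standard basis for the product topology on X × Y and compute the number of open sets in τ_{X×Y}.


Basis B = {∅ × ∅, {p29} × {x40}, {p30} × {x40}, {p29} × {x40, x41}, {p29, p30} × {x40}, {p29, p31} × {x40}, {p30} × {x40, x41}, {p29, p30, p31} × {x40}, {p29, p30} × {x40, x41}, {p29, p31} × {x40, x41}, {p29, p30, p31} × {x40, x41}}; |τ_{X×Y}| = 18.

Enumerate products U × V with U ∈ τ_X, V ∈ τ_Y (deduplicated):
  ∅ × ∅ = {} (∅)
  {p29} × {x40} = {(p29,x40)}
  {p30} × {x40} = {(p30,x40)}
  {p29} × {x40, x41} = {(p29,x40), (p29,x41)}
  {p29, p30} × {x40} = {(p29,x40), (p30,x40)}
  {p29, p31} × {x40} = {(p29,x40), (p31,x40)}
  {p30} × {x40, x41} = {(p30,x40), (p30,x41)}
  {p29, p30, p31} × {x40} = {(p29,x40), (p30,x40), (p31,x40)}
  {p29, p30} × {x40, x41} = {(p29,x40), (p29,x41), (p30,x40), (p30,x41)}
  {p29, p31} × {x40, x41} = {(p29,x40), (p29,x41), (p31,x40), (p31,x41)}
  {p29, p30, p31} × {x40, x41} = {(p29,x40), (p29,x41), (p30,x40), (p30,x41), (p31,x40), (p31,x41)}
These 11 distinct sets form the basis B.
Close under arbitrary unions to get τ_{X×Y}; counting gives |τ_{X×Y}| = 18.


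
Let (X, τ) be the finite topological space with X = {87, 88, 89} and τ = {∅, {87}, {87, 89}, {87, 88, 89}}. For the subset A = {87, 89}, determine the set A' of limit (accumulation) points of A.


A' = {88, 89}

For each x ∈ X, list the open sets U ∈ τ with x ∈ U, then check whether U ∩ (A ∖ {x}) ≠ ∅ for every such U.
  x = 87: open {87} ∋ x has {87} ∩ (A ∖ {87}) = ∅, so x is NOT a limit point.
  x = 88: opens ∋ x are {87, 88, 89}; each meets A ∖ {88}, so x IS a limit point.
  x = 89: opens ∋ x are {87, 89}, {87, 88, 89}; each meets A ∖ {89}, so x IS a limit point.
Collecting: A' = {88, 89}.


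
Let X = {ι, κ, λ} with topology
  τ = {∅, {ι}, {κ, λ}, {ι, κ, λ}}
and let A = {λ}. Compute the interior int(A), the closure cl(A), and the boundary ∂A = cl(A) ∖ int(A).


int(A) = ∅, cl(A) = {κ, λ}, ∂A = {κ, λ}.

Closed sets in (X, τ) are complements of opens:
  closed(X, τ) = {∅, {ι}, {κ, λ}, {ι, κ, λ}}.
int(A) = ⋃ {U ∈ τ : U ⊆ A}. Opens contained in A: ∅.
Taking the union of these: int(A) = ∅.
cl(A) = ⋂ {C closed : A ⊆ C}. Closed sets containing A: {κ, λ}, {ι, κ, λ}.
Intersecting these: cl(A) = {κ, λ}.
∂A = cl(A) ∖ int(A) = {κ, λ} ∖ ∅ = {κ, λ}.


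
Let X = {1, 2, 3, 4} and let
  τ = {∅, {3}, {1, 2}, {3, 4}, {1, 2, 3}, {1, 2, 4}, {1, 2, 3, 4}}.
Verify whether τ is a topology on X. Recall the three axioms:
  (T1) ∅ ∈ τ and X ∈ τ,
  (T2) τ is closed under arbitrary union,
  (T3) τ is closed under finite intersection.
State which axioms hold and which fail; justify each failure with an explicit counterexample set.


τ is NOT a topology on X.

Axiom (T1): ∅ ∈ τ? Yes; X ∈ τ? Yes.
Axiom (T2/T3): check pairwise unions and intersections of members of τ.
Counterexample for (T3): {3, 4} ∩ {1, 2, 4} = {4} ∉ τ. Therefore τ is NOT a topology.


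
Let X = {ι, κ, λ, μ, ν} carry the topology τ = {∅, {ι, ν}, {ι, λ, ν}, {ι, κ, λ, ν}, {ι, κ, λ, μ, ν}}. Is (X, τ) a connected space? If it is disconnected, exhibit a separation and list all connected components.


(X, τ) is connected.

Find clopen sets (U ∈ τ with X ∖ U ∈ τ):
  U = ∅, X ∖ U = {ι, κ, λ, μ, ν} — both open, so U is clopen.
  U = {ι, κ, λ, μ, ν}, X ∖ U = ∅ — both open, so U is clopen.
Only trivial clopens (∅ and X) exist, so (X, τ) is connected.
Compute connected components by grouping points that agree on all clopens:
  component: {ι, κ, λ, μ, ν}


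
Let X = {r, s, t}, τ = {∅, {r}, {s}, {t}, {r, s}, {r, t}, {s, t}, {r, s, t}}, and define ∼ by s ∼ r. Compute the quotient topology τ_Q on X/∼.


X/∼ = {[r=s], [t]}; |τ_Q| = 4.

Equivalence classes: [r=s], [t].
Quotient map π: X → X/∼ sends r ↦ [r=s], s ↦ [r=s], t ↦ [t].
For each subset V ⊆ X/∼, compute π^{-1}(V) ⊆ X and check whether π^{-1}(V) ∈ τ. V is open in τ_Q iff π^{-1}(V) ∈ τ.
  V = {}: π^{-1}(V) = ∅ ∈ τ ✓.
  V = {[r=s]}: π^{-1}(V) = {r, s} ∈ τ ✓.
  V = {[t]}: π^{-1}(V) = {t} ∈ τ ✓.
  V = {[r=s], [t]}: π^{-1}(V) = {r, s, t} ∈ τ ✓.
Open sets in the quotient: τ_Q = {{}, {[r=s]}, {[t]}, {[r=s], [t]}} (4 elements).


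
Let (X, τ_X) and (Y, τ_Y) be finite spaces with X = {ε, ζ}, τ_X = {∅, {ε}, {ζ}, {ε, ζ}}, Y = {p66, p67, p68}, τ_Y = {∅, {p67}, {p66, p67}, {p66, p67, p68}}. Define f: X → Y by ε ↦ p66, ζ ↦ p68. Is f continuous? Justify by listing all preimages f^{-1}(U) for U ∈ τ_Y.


f IS continuous.

Compute f^{-1}(U) for each U ∈ τ_Y:
  U = ∅: f^{-1}(U) = ∅ ∈ τ_X ✓.
  U = {p67}: f^{-1}(U) = ∅ ∈ τ_X ✓.
  U = {p66, p67}: f^{-1}(U) = {ε} ∈ τ_X ✓.
  U = {p66, p67, p68}: f^{-1}(U) = {ε, ζ} ∈ τ_X ✓.
Every preimage lies in τ_X, so f IS continuous.


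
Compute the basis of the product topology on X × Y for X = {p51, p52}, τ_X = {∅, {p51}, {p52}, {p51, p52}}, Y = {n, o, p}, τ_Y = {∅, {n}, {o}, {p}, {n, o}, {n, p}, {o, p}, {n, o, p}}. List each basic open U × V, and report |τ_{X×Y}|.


Basis B = {∅ × ∅, {p51} × {n}, {p51} × {o}, {p51} × {p}, {p52} × {n}, {p52} × {o}, {p52} × {p}, {p51} × {n, o}, {p51} × {n, p}, {p51, p52} × {n}, {p51} × {o, p}, {p51, p52} × {o}, {p51, p52} × {p}, {p52} × {n, o}, {p52} × {n, p}, {p52} × {o, p}, {p51} × {n, o, p}, {p52} × {n, o, p}, {p51, p52} × {n, o}, {p51, p52} × {n, p}, {p51, p52} × {o, p}, {p51, p52} × {n, o, p}}; |τ_{X×Y}| = 64.

Enumerate products U × V with U ∈ τ_X, V ∈ τ_Y (deduplicated):
  ∅ × ∅ = {} (∅)
  {p51} × {n} = {(p51,n)}
  {p51} × {o} = {(p51,o)}
  {p51} × {p} = {(p51,p)}
  {p52} × {n} = {(p52,n)}
  {p52} × {o} = {(p52,o)}
  {p52} × {p} = {(p52,p)}
  {p51} × {n, o} = {(p51,n), (p51,o)}
  {p51} × {n, p} = {(p51,n), (p51,p)}
  {p51, p52} × {n} = {(p51,n), (p52,n)}
  {p51} × {o, p} = {(p51,o), (p51,p)}
  {p51, p52} × {o} = {(p51,o), (p52,o)}
  {p51, p52} × {p} = {(p51,p), (p52,p)}
  {p52} × {n, o} = {(p52,n), (p52,o)}
  {p52} × {n, p} = {(p52,n), (p52,p)}
  {p52} × {o, p} = {(p52,o), (p52,p)}
  {p51} × {n, o, p} = {(p51,n), (p51,o), (p51,p)}
  {p52} × {n, o, p} = {(p52,n), (p52,o), (p52,p)}
  {p51, p52} × {n, o} = {(p51,n), (p51,o), (p52,n), (p52,o)}
  {p51, p52} × {n, p} = {(p51,n), (p51,p), (p52,n), (p52,p)}
  {p51, p52} × {o, p} = {(p51,o), (p51,p), (p52,o), (p52,p)}
  {p51, p52} × {n, o, p} = {(p51,n), (p51,o), (p51,p), (p52,n), (p52,o), (p52,p)}
These 22 distinct sets form the basis B.
Close under arbitrary unions to get τ_{X×Y}; counting gives |τ_{X×Y}| = 64.


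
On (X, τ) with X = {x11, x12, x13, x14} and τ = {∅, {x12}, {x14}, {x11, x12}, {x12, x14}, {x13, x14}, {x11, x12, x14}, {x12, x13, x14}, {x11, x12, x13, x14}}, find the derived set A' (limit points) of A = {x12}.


A' = {x11}

For each x ∈ X, list the open sets U ∈ τ with x ∈ U, then check whether U ∩ (A ∖ {x}) ≠ ∅ for every such U.
  x = x11: opens ∋ x are {x11, x12}, {x11, x12, x14}, {x11, x12, x13, x14}; each meets A ∖ {x11}, so x IS a limit point.
  x = x12: open {x12} ∋ x has {x12} ∩ (A ∖ {x12}) = ∅, so x is NOT a limit point.
  x = x13: open {x13, x14} ∋ x has {x13, x14} ∩ (A ∖ {x13}) = ∅, so x is NOT a limit point.
  x = x14: open {x14} ∋ x has {x14} ∩ (A ∖ {x14}) = ∅, so x is NOT a limit point.
Collecting: A' = {x11}.


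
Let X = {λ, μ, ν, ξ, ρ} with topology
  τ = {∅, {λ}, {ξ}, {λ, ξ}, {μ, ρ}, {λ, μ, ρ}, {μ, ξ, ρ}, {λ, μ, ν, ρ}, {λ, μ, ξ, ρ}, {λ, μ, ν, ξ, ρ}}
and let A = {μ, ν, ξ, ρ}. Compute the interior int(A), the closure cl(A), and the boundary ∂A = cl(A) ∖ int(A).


int(A) = {μ, ξ, ρ}, cl(A) = {μ, ν, ξ, ρ}, ∂A = {ν}.

Closed sets in (X, τ) are complements of opens:
  closed(X, τ) = {∅, {ν}, {ξ}, {λ, ν}, {ν, ξ}, {λ, ν, ξ}, {μ, ν, ρ}, {λ, μ, ν, ρ}, {μ, ν, ξ, ρ}, {λ, μ, ν, ξ, ρ}}.
int(A) = ⋃ {U ∈ τ : U ⊆ A}. Opens contained in A: ∅, {ξ}, {μ, ρ}, {μ, ξ, ρ}.
Taking the union of these: int(A) = {μ, ξ, ρ}.
cl(A) = ⋂ {C closed : A ⊆ C}. Closed sets containing A: {μ, ν, ξ, ρ}, {λ, μ, ν, ξ, ρ}.
Intersecting these: cl(A) = {μ, ν, ξ, ρ}.
∂A = cl(A) ∖ int(A) = {μ, ν, ξ, ρ} ∖ {μ, ξ, ρ} = {ν}.


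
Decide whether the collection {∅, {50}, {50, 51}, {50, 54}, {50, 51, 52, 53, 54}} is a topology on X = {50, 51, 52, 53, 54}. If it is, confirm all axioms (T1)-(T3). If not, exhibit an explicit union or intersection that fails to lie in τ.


τ is NOT a topology on X.

Axiom (T1): ∅ ∈ τ? Yes; X ∈ τ? Yes.
Axiom (T2/T3): check pairwise unions and intersections of members of τ.
Counterexample for (T2): {50, 51} ∪ {50, 54} = {50, 51, 54} ∉ τ. Therefore τ is NOT a topology.


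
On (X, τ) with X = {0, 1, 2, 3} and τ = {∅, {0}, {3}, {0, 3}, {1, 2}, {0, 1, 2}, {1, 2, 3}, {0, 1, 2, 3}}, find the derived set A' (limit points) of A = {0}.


A' = ∅

For each x ∈ X, list the open sets U ∈ τ with x ∈ U, then check whether U ∩ (A ∖ {x}) ≠ ∅ for every such U.
  x = 0: open {0} ∋ x has {0} ∩ (A ∖ {0}) = ∅, so x is NOT a limit point.
  x = 1: open {1, 2} ∋ x has {1, 2} ∩ (A ∖ {1}) = ∅, so x is NOT a limit point.
  x = 2: open {1, 2} ∋ x has {1, 2} ∩ (A ∖ {2}) = ∅, so x is NOT a limit point.
  x = 3: open {3} ∋ x has {3} ∩ (A ∖ {3}) = ∅, so x is NOT a limit point.
Collecting: A' = ∅.


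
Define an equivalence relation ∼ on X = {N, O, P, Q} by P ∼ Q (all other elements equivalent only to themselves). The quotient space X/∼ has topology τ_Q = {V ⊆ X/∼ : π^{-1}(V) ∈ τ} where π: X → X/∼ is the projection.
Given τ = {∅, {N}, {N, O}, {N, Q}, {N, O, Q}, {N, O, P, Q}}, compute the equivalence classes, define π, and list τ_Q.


X/∼ = {[N], [O], [P=Q]}; |τ_Q| = 4.

Equivalence classes: [N], [O], [P=Q].
Quotient map π: X → X/∼ sends N ↦ [N], O ↦ [O], P ↦ [P=Q], Q ↦ [P=Q].
For each subset V ⊆ X/∼, compute π^{-1}(V) ⊆ X and check whether π^{-1}(V) ∈ τ. V is open in τ_Q iff π^{-1}(V) ∈ τ.
  V = {}: π^{-1}(V) = ∅ ∈ τ ✓.
  V = {[N]}: π^{-1}(V) = {N} ∈ τ ✓.
  V = {[O]}: π^{-1}(V) = {O} ∉ τ ✗.
  V = {[N], [O]}: π^{-1}(V) = {N, O} ∈ τ ✓.
  V = {[P=Q]}: π^{-1}(V) = {P, Q} ∉ τ ✗.
  V = {[N], [P=Q]}: π^{-1}(V) = {N, P, Q} ∉ τ ✗.
  V = {[O], [P=Q]}: π^{-1}(V) = {O, P, Q} ∉ τ ✗.
  V = {[N], [O], [P=Q]}: π^{-1}(V) = {N, O, P, Q} ∈ τ ✓.
Open sets in the quotient: τ_Q = {{}, {[N]}, {[N], [O]}, {[N], [O], [P=Q]}} (4 elements).


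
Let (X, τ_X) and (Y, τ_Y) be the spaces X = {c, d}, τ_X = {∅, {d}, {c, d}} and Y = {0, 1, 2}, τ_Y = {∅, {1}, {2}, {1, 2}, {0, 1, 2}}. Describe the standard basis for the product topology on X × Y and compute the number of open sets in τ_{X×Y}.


Basis B = {∅ × ∅, {d} × {1}, {d} × {2}, {c, d} × {1}, {c, d} × {2}, {d} × {1, 2}, {d} × {0, 1, 2}, {c, d} × {1, 2}, {c, d} × {0, 1, 2}}; |τ_{X×Y}| = 14.

Enumerate products U × V with U ∈ τ_X, V ∈ τ_Y (deduplicated):
  ∅ × ∅ = {} (∅)
  {d} × {1} = {(d,1)}
  {d} × {2} = {(d,2)}
  {c, d} × {1} = {(c,1), (d,1)}
  {c, d} × {2} = {(c,2), (d,2)}
  {d} × {1, 2} = {(d,1), (d,2)}
  {d} × {0, 1, 2} = {(d,0), (d,1), (d,2)}
  {c, d} × {1, 2} = {(c,1), (c,2), (d,1), (d,2)}
  {c, d} × {0, 1, 2} = {(c,0), (c,1), (c,2), (d,0), (d,1), (d,2)}
These 9 distinct sets form the basis B.
Close under arbitrary unions to get τ_{X×Y}; counting gives |τ_{X×Y}| = 14.


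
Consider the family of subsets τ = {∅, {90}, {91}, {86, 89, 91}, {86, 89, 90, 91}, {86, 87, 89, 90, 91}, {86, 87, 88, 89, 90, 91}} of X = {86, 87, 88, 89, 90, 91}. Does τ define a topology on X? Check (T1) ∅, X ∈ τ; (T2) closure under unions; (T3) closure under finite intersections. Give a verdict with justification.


τ is NOT a topology on X.

Axiom (T1): ∅ ∈ τ? Yes; X ∈ τ? Yes.
Axiom (T2/T3): check pairwise unions and intersections of members of τ.
Counterexample for (T2): {90} ∪ {91} = {90, 91} ∉ τ. Therefore τ is NOT a topology.


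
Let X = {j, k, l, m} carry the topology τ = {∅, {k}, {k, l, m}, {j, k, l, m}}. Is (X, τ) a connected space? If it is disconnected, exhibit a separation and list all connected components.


(X, τ) is connected.

Find clopen sets (U ∈ τ with X ∖ U ∈ τ):
  U = ∅, X ∖ U = {j, k, l, m} — both open, so U is clopen.
  U = {j, k, l, m}, X ∖ U = ∅ — both open, so U is clopen.
Only trivial clopens (∅ and X) exist, so (X, τ) is connected.
Compute connected components by grouping points that agree on all clopens:
  component: {j, k, l, m}


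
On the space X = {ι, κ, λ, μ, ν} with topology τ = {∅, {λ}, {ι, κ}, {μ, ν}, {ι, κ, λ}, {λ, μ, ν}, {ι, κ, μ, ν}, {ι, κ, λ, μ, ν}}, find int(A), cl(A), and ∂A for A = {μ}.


int(A) = ∅, cl(A) = {μ, ν}, ∂A = {μ, ν}.

Closed sets in (X, τ) are complements of opens:
  closed(X, τ) = {∅, {λ}, {ι, κ}, {μ, ν}, {ι, κ, λ}, {λ, μ, ν}, {ι, κ, μ, ν}, {ι, κ, λ, μ, ν}}.
int(A) = ⋃ {U ∈ τ : U ⊆ A}. Opens contained in A: ∅.
Taking the union of these: int(A) = ∅.
cl(A) = ⋂ {C closed : A ⊆ C}. Closed sets containing A: {μ, ν}, {λ, μ, ν}, {ι, κ, μ, ν}, {ι, κ, λ, μ, ν}.
Intersecting these: cl(A) = {μ, ν}.
∂A = cl(A) ∖ int(A) = {μ, ν} ∖ ∅ = {μ, ν}.


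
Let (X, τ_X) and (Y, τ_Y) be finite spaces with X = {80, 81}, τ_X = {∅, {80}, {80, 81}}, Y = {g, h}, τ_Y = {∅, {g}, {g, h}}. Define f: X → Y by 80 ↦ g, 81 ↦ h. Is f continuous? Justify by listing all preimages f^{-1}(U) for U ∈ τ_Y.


f IS continuous.

Compute f^{-1}(U) for each U ∈ τ_Y:
  U = ∅: f^{-1}(U) = ∅ ∈ τ_X ✓.
  U = {g}: f^{-1}(U) = {80} ∈ τ_X ✓.
  U = {g, h}: f^{-1}(U) = {80, 81} ∈ τ_X ✓.
Every preimage lies in τ_X, so f IS continuous.


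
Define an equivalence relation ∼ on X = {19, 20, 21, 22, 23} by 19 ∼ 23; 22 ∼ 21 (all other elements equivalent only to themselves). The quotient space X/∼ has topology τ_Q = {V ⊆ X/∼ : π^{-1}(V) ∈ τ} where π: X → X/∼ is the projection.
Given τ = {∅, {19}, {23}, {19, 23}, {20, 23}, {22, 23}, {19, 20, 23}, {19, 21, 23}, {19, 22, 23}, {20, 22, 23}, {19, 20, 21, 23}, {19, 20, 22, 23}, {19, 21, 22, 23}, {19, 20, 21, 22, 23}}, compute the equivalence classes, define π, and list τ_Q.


X/∼ = {[19=23], [20], [21=22]}; |τ_Q| = 5.

Equivalence classes: [19=23], [20], [21=22].
Quotient map π: X → X/∼ sends 19 ↦ [19=23], 20 ↦ [20], 21 ↦ [21=22], 22 ↦ [21=22], 23 ↦ [19=23].
For each subset V ⊆ X/∼, compute π^{-1}(V) ⊆ X and check whether π^{-1}(V) ∈ τ. V is open in τ_Q iff π^{-1}(V) ∈ τ.
  V = {}: π^{-1}(V) = ∅ ∈ τ ✓.
  V = {[19=23]}: π^{-1}(V) = {19, 23} ∈ τ ✓.
  V = {[20]}: π^{-1}(V) = {20} ∉ τ ✗.
  V = {[19=23], [20]}: π^{-1}(V) = {19, 20, 23} ∈ τ ✓.
  V = {[21=22]}: π^{-1}(V) = {21, 22} ∉ τ ✗.
  V = {[19=23], [21=22]}: π^{-1}(V) = {19, 21, 22, 23} ∈ τ ✓.
  V = {[20], [21=22]}: π^{-1}(V) = {20, 21, 22} ∉ τ ✗.
  V = {[19=23], [20], [21=22]}: π^{-1}(V) = {19, 20, 21, 22, 23} ∈ τ ✓.
Open sets in the quotient: τ_Q = {{}, {[19=23]}, {[19=23], [20]}, {[19=23], [21=22]}, {[19=23], [20], [21=22]}} (5 elements).


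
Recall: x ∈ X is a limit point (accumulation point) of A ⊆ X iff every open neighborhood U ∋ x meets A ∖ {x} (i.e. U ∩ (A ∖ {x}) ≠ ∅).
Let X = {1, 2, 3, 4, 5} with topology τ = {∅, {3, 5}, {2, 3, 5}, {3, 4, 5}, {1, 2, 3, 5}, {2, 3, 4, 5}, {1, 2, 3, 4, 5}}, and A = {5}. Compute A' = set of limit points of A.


A' = {1, 2, 3, 4}

For each x ∈ X, list the open sets U ∈ τ with x ∈ U, then check whether U ∩ (A ∖ {x}) ≠ ∅ for every such U.
  x = 1: opens ∋ x are {1, 2, 3, 5}, {1, 2, 3, 4, 5}; each meets A ∖ {1}, so x IS a limit point.
  x = 2: opens ∋ x are {2, 3, 5}, {1, 2, 3, 5}, {2, 3, 4, 5}, {1, 2, 3, 4, 5}; each meets A ∖ {2}, so x IS a limit point.
  x = 3: opens ∋ x are {3, 5}, {2, 3, 5}, {3, 4, 5}, {1, 2, 3, 5}, {2, 3, 4, 5}, {1, 2, 3, 4, 5}; each meets A ∖ {3}, so x IS a limit point.
  x = 4: opens ∋ x are {3, 4, 5}, {2, 3, 4, 5}, {1, 2, 3, 4, 5}; each meets A ∖ {4}, so x IS a limit point.
  x = 5: open {3, 5} ∋ x has {3, 5} ∩ (A ∖ {5}) = ∅, so x is NOT a limit point.
Collecting: A' = {1, 2, 3, 4}.


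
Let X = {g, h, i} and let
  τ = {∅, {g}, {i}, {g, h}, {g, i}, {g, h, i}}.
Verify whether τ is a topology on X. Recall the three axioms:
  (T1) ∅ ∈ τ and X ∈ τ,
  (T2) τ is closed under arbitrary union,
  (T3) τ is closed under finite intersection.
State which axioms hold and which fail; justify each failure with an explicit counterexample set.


τ IS a topology on X.

Axiom (T1): ∅ ∈ τ? Yes; X ∈ τ? Yes.
Axiom (T2/T3): check pairwise unions and intersections of members of τ.
All pairwise intersections and unions checked — each lies in τ. Therefore τ satisfies (T1), (T2), (T3): it IS a topology on X.


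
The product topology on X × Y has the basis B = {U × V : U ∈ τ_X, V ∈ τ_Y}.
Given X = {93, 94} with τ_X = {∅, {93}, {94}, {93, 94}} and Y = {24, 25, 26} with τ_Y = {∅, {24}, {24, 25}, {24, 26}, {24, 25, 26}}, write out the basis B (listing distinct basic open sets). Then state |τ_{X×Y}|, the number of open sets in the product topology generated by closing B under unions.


Basis B = {∅ × ∅, {93} × {24}, {94} × {24}, {93} × {24, 25}, {93} × {24, 26}, {93, 94} × {24}, {94} × {24, 25}, {94} × {24, 26}, {93} × {24, 25, 26}, {94} × {24, 25, 26}, {93, 94} × {24, 25}, {93, 94} × {24, 26}, {93, 94} × {24, 25, 26}}; |τ_{X×Y}| = 25.

Enumerate products U × V with U ∈ τ_X, V ∈ τ_Y (deduplicated):
  ∅ × ∅ = {} (∅)
  {93} × {24} = {(93,24)}
  {94} × {24} = {(94,24)}
  {93} × {24, 25} = {(93,24), (93,25)}
  {93} × {24, 26} = {(93,24), (93,26)}
  {93, 94} × {24} = {(93,24), (94,24)}
  {94} × {24, 25} = {(94,24), (94,25)}
  {94} × {24, 26} = {(94,24), (94,26)}
  {93} × {24, 25, 26} = {(93,24), (93,25), (93,26)}
  {94} × {24, 25, 26} = {(94,24), (94,25), (94,26)}
  {93, 94} × {24, 25} = {(93,24), (93,25), (94,24), (94,25)}
  {93, 94} × {24, 26} = {(93,24), (93,26), (94,24), (94,26)}
  {93, 94} × {24, 25, 26} = {(93,24), (93,25), (93,26), (94,24), (94,25), (94,26)}
These 13 distinct sets form the basis B.
Close under arbitrary unions to get τ_{X×Y}; counting gives |τ_{X×Y}| = 25.


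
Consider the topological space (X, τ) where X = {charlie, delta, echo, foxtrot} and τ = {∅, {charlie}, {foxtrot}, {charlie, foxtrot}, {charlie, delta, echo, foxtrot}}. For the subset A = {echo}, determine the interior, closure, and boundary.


int(A) = ∅, cl(A) = {delta, echo}, ∂A = {delta, echo}.

Closed sets in (X, τ) are complements of opens:
  closed(X, τ) = {∅, {delta, echo}, {charlie, delta, echo}, {delta, echo, foxtrot}, {charlie, delta, echo, foxtrot}}.
int(A) = ⋃ {U ∈ τ : U ⊆ A}. Opens contained in A: ∅.
Taking the union of these: int(A) = ∅.
cl(A) = ⋂ {C closed : A ⊆ C}. Closed sets containing A: {delta, echo}, {charlie, delta, echo}, {delta, echo, foxtrot}, {charlie, delta, echo, foxtrot}.
Intersecting these: cl(A) = {delta, echo}.
∂A = cl(A) ∖ int(A) = {delta, echo} ∖ ∅ = {delta, echo}.


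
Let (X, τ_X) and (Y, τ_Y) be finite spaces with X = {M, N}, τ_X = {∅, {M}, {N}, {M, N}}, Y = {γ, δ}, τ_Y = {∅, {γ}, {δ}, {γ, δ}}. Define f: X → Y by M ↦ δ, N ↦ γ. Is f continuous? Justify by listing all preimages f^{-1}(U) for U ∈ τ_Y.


f IS continuous.

Compute f^{-1}(U) for each U ∈ τ_Y:
  U = ∅: f^{-1}(U) = ∅ ∈ τ_X ✓.
  U = {γ}: f^{-1}(U) = {N} ∈ τ_X ✓.
  U = {δ}: f^{-1}(U) = {M} ∈ τ_X ✓.
  U = {γ, δ}: f^{-1}(U) = {M, N} ∈ τ_X ✓.
Every preimage lies in τ_X, so f IS continuous.


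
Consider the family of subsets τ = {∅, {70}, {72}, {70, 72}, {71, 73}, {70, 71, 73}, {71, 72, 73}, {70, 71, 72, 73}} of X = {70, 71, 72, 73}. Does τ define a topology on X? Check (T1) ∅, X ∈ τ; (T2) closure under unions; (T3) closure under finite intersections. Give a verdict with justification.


τ IS a topology on X.

Axiom (T1): ∅ ∈ τ? Yes; X ∈ τ? Yes.
Axiom (T2/T3): check pairwise unions and intersections of members of τ.
All pairwise intersections and unions checked — each lies in τ. Therefore τ satisfies (T1), (T2), (T3): it IS a topology on X.


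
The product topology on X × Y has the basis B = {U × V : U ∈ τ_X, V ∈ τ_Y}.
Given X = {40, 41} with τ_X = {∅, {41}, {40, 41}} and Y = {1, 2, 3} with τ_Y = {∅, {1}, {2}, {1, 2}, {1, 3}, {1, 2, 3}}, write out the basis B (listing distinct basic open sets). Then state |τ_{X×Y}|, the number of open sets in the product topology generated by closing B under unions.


Basis B = {∅ × ∅, {41} × {1}, {41} × {2}, {40, 41} × {1}, {40, 41} × {2}, {41} × {1, 2}, {41} × {1, 3}, {41} × {1, 2, 3}, {40, 41} × {1, 2}, {40, 41} × {1, 3}, {40, 41} × {1, 2, 3}}; |τ_{X×Y}| = 18.

Enumerate products U × V with U ∈ τ_X, V ∈ τ_Y (deduplicated):
  ∅ × ∅ = {} (∅)
  {41} × {1} = {(41,1)}
  {41} × {2} = {(41,2)}
  {40, 41} × {1} = {(40,1), (41,1)}
  {40, 41} × {2} = {(40,2), (41,2)}
  {41} × {1, 2} = {(41,1), (41,2)}
  {41} × {1, 3} = {(41,1), (41,3)}
  {41} × {1, 2, 3} = {(41,1), (41,2), (41,3)}
  {40, 41} × {1, 2} = {(40,1), (40,2), (41,1), (41,2)}
  {40, 41} × {1, 3} = {(40,1), (40,3), (41,1), (41,3)}
  {40, 41} × {1, 2, 3} = {(40,1), (40,2), (40,3), (41,1), (41,2), (41,3)}
These 11 distinct sets form the basis B.
Close under arbitrary unions to get τ_{X×Y}; counting gives |τ_{X×Y}| = 18.


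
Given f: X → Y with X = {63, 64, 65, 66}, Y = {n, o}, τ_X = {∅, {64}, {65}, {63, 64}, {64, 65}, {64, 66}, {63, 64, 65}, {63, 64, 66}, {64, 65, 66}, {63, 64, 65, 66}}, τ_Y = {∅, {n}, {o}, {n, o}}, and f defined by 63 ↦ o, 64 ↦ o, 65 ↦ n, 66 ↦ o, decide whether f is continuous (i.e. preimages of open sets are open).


f IS continuous.

Compute f^{-1}(U) for each U ∈ τ_Y:
  U = ∅: f^{-1}(U) = ∅ ∈ τ_X ✓.
  U = {n}: f^{-1}(U) = {65} ∈ τ_X ✓.
  U = {o}: f^{-1}(U) = {63, 64, 66} ∈ τ_X ✓.
  U = {n, o}: f^{-1}(U) = {63, 64, 65, 66} ∈ τ_X ✓.
Every preimage lies in τ_X, so f IS continuous.


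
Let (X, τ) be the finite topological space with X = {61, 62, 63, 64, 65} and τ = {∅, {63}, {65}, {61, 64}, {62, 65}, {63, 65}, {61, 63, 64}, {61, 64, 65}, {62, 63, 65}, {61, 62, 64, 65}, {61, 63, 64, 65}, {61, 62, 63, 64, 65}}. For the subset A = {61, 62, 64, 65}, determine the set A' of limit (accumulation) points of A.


A' = {61, 62, 64}

For each x ∈ X, list the open sets U ∈ τ with x ∈ U, then check whether U ∩ (A ∖ {x}) ≠ ∅ for every such U.
  x = 61: opens ∋ x are {61, 64}, {61, 63, 64}, {61, 64, 65}, {61, 62, 64, 65}, {61, 63, 64, 65}, {61, 62, 63, 64, 65}; each meets A ∖ {61}, so x IS a limit point.
  x = 62: opens ∋ x are {62, 65}, {62, 63, 65}, {61, 62, 64, 65}, {61, 62, 63, 64, 65}; each meets A ∖ {62}, so x IS a limit point.
  x = 63: open {63} ∋ x has {63} ∩ (A ∖ {63}) = ∅, so x is NOT a limit point.
  x = 64: opens ∋ x are {61, 64}, {61, 63, 64}, {61, 64, 65}, {61, 62, 64, 65}, {61, 63, 64, 65}, {61, 62, 63, 64, 65}; each meets A ∖ {64}, so x IS a limit point.
  x = 65: open {65} ∋ x has {65} ∩ (A ∖ {65}) = ∅, so x is NOT a limit point.
Collecting: A' = {61, 62, 64}.


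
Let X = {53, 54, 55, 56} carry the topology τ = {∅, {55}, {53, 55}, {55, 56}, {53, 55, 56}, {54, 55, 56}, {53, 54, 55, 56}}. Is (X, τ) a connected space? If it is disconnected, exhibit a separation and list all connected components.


(X, τ) is connected.

Find clopen sets (U ∈ τ with X ∖ U ∈ τ):
  U = ∅, X ∖ U = {53, 54, 55, 56} — both open, so U is clopen.
  U = {53, 54, 55, 56}, X ∖ U = ∅ — both open, so U is clopen.
Only trivial clopens (∅ and X) exist, so (X, τ) is connected.
Compute connected components by grouping points that agree on all clopens:
  component: {53, 54, 55, 56}


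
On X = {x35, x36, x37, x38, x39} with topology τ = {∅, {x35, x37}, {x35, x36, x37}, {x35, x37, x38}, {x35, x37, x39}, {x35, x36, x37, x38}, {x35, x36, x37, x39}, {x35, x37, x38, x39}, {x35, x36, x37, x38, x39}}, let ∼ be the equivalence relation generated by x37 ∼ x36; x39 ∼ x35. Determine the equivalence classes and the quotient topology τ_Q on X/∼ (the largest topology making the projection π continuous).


X/∼ = {[x35=x39], [x36=x37], [x38]}; |τ_Q| = 3.

Equivalence classes: [x35=x39], [x36=x37], [x38].
Quotient map π: X → X/∼ sends x35 ↦ [x35=x39], x36 ↦ [x36=x37], x37 ↦ [x36=x37], x38 ↦ [x38], x39 ↦ [x35=x39].
For each subset V ⊆ X/∼, compute π^{-1}(V) ⊆ X and check whether π^{-1}(V) ∈ τ. V is open in τ_Q iff π^{-1}(V) ∈ τ.
  V = {}: π^{-1}(V) = ∅ ∈ τ ✓.
  V = {[x35=x39]}: π^{-1}(V) = {x35, x39} ∉ τ ✗.
  V = {[x36=x37]}: π^{-1}(V) = {x36, x37} ∉ τ ✗.
  V = {[x35=x39], [x36=x37]}: π^{-1}(V) = {x35, x36, x37, x39} ∈ τ ✓.
  V = {[x38]}: π^{-1}(V) = {x38} ∉ τ ✗.
  V = {[x35=x39], [x38]}: π^{-1}(V) = {x35, x38, x39} ∉ τ ✗.
  V = {[x36=x37], [x38]}: π^{-1}(V) = {x36, x37, x38} ∉ τ ✗.
  V = {[x35=x39], [x36=x37], [x38]}: π^{-1}(V) = {x35, x36, x37, x38, x39} ∈ τ ✓.
Open sets in the quotient: τ_Q = {{}, {[x35=x39], [x36=x37]}, {[x35=x39], [x36=x37], [x38]}} (3 elements).


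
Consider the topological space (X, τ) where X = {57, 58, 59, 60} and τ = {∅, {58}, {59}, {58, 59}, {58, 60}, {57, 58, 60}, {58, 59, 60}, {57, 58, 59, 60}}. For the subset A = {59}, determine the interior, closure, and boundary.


int(A) = {59}, cl(A) = {59}, ∂A = ∅.

Closed sets in (X, τ) are complements of opens:
  closed(X, τ) = {∅, {57}, {59}, {57, 59}, {57, 60}, {57, 58, 60}, {57, 59, 60}, {57, 58, 59, 60}}.
int(A) = ⋃ {U ∈ τ : U ⊆ A}. Opens contained in A: ∅, {59}.
Taking the union of these: int(A) = {59}.
cl(A) = ⋂ {C closed : A ⊆ C}. Closed sets containing A: {59}, {57, 59}, {57, 59, 60}, {57, 58, 59, 60}.
Intersecting these: cl(A) = {59}.
∂A = cl(A) ∖ int(A) = {59} ∖ {59} = ∅.


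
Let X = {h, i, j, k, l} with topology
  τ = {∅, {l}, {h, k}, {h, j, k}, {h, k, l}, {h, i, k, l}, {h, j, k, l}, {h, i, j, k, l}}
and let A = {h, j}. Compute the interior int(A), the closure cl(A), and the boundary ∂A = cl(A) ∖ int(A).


int(A) = ∅, cl(A) = {h, i, j, k}, ∂A = {h, i, j, k}.

Closed sets in (X, τ) are complements of opens:
  closed(X, τ) = {∅, {i}, {j}, {i, j}, {i, l}, {i, j, l}, {h, i, j, k}, {h, i, j, k, l}}.
int(A) = ⋃ {U ∈ τ : U ⊆ A}. Opens contained in A: ∅.
Taking the union of these: int(A) = ∅.
cl(A) = ⋂ {C closed : A ⊆ C}. Closed sets containing A: {h, i, j, k}, {h, i, j, k, l}.
Intersecting these: cl(A) = {h, i, j, k}.
∂A = cl(A) ∖ int(A) = {h, i, j, k} ∖ ∅ = {h, i, j, k}.


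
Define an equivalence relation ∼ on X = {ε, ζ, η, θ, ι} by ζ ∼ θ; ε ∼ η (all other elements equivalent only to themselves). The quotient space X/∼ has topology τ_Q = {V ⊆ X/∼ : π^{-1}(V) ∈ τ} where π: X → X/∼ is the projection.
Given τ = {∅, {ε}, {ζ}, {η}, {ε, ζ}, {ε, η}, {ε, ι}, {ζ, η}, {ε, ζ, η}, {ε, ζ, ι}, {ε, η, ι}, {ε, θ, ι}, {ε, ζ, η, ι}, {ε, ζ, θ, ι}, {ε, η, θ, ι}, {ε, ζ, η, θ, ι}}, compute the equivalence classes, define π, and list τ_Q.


X/∼ = {[ε=η], [ζ=θ], [ι]}; |τ_Q| = 4.

Equivalence classes: [ε=η], [ζ=θ], [ι].
Quotient map π: X → X/∼ sends ε ↦ [ε=η], ζ ↦ [ζ=θ], η ↦ [ε=η], θ ↦ [ζ=θ], ι ↦ [ι].
For each subset V ⊆ X/∼, compute π^{-1}(V) ⊆ X and check whether π^{-1}(V) ∈ τ. V is open in τ_Q iff π^{-1}(V) ∈ τ.
  V = {}: π^{-1}(V) = ∅ ∈ τ ✓.
  V = {[ε=η]}: π^{-1}(V) = {ε, η} ∈ τ ✓.
  V = {[ζ=θ]}: π^{-1}(V) = {ζ, θ} ∉ τ ✗.
  V = {[ε=η], [ζ=θ]}: π^{-1}(V) = {ε, ζ, η, θ} ∉ τ ✗.
  V = {[ι]}: π^{-1}(V) = {ι} ∉ τ ✗.
  V = {[ε=η], [ι]}: π^{-1}(V) = {ε, η, ι} ∈ τ ✓.
  V = {[ζ=θ], [ι]}: π^{-1}(V) = {ζ, θ, ι} ∉ τ ✗.
  V = {[ε=η], [ζ=θ], [ι]}: π^{-1}(V) = {ε, ζ, η, θ, ι} ∈ τ ✓.
Open sets in the quotient: τ_Q = {{}, {[ε=η]}, {[ε=η], [ι]}, {[ε=η], [ζ=θ], [ι]}} (4 elements).


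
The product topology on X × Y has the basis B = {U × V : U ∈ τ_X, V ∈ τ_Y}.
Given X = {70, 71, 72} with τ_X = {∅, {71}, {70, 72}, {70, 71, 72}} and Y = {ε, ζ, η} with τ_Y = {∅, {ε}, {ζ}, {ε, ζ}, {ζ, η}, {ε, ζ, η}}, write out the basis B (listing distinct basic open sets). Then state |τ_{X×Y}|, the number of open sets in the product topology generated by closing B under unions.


Basis B = {∅ × ∅, {71} × {ε}, {71} × {ζ}, {70, 72} × {ε}, {70, 72} × {ζ}, {71} × {ε, ζ}, {71} × {ζ, η}, {70, 71, 72} × {ε}, {70, 71, 72} × {ζ}, {71} × {ε, ζ, η}, {70, 72} × {ε, ζ}, {70, 72} × {ζ, η}, {70, 72} × {ε, ζ, η}, {70, 71, 72} × {ε, ζ}, {70, 71, 72} × {ζ, η}, {70, 71, 72} × {ε, ζ, η}}; |τ_{X×Y}| = 36.

Enumerate products U × V with U ∈ τ_X, V ∈ τ_Y (deduplicated):
  ∅ × ∅ = {} (∅)
  {71} × {ε} = {(71,ε)}
  {71} × {ζ} = {(71,ζ)}
  {70, 72} × {ε} = {(70,ε), (72,ε)}
  {70, 72} × {ζ} = {(70,ζ), (72,ζ)}
  {71} × {ε, ζ} = {(71,ε), (71,ζ)}
  {71} × {ζ, η} = {(71,ζ), (71,η)}
  {70, 71, 72} × {ε} = {(70,ε), (71,ε), (72,ε)}
  {70, 71, 72} × {ζ} = {(70,ζ), (71,ζ), (72,ζ)}
  {71} × {ε, ζ, η} = {(71,ε), (71,ζ), (71,η)}
  {70, 72} × {ε, ζ} = {(70,ε), (70,ζ), (72,ε), (72,ζ)}
  {70, 72} × {ζ, η} = {(70,ζ), (70,η), (72,ζ), (72,η)}
  {70, 72} × {ε, ζ, η} = {(70,ε), (70,ζ), (70,η), (72,ε), (72,ζ), (72,η)}
  {70, 71, 72} × {ε, ζ} = {(70,ε), (70,ζ), (71,ε), (71,ζ), (72,ε), (72,ζ)}
  {70, 71, 72} × {ζ, η} = {(70,ζ), (70,η), (71,ζ), (71,η), (72,ζ), (72,η)}
  {70, 71, 72} × {ε, ζ, η} = {(70,ε), (70,ζ), (70,η), (71,ε), (71,ζ), (71,η), (72,ε), (72,ζ), (72,η)}
These 16 distinct sets form the basis B.
Close under arbitrary unions to get τ_{X×Y}; counting gives |τ_{X×Y}| = 36.


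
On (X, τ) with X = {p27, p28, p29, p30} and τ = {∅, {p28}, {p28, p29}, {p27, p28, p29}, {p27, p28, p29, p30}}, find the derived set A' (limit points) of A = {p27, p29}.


A' = {p27, p30}

For each x ∈ X, list the open sets U ∈ τ with x ∈ U, then check whether U ∩ (A ∖ {x}) ≠ ∅ for every such U.
  x = p27: opens ∋ x are {p27, p28, p29}, {p27, p28, p29, p30}; each meets A ∖ {p27}, so x IS a limit point.
  x = p28: open {p28} ∋ x has {p28} ∩ (A ∖ {p28}) = ∅, so x is NOT a limit point.
  x = p29: open {p28, p29} ∋ x has {p28, p29} ∩ (A ∖ {p29}) = ∅, so x is NOT a limit point.
  x = p30: opens ∋ x are {p27, p28, p29, p30}; each meets A ∖ {p30}, so x IS a limit point.
Collecting: A' = {p27, p30}.


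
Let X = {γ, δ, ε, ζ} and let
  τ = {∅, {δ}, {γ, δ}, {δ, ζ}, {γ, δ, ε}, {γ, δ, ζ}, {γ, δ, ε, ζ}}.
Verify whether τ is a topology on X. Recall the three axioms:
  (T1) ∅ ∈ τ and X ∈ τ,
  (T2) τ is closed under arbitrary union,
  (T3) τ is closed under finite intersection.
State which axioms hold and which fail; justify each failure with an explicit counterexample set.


τ IS a topology on X.

Axiom (T1): ∅ ∈ τ? Yes; X ∈ τ? Yes.
Axiom (T2/T3): check pairwise unions and intersections of members of τ.
All pairwise intersections and unions checked — each lies in τ. Therefore τ satisfies (T1), (T2), (T3): it IS a topology on X.


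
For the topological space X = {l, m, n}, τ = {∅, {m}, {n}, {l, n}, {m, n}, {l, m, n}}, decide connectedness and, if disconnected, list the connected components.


(X, τ) is disconnected; components = [{m}, {l, n}].

Find clopen sets (U ∈ τ with X ∖ U ∈ τ):
  U = ∅, X ∖ U = {l, m, n} — both open, so U is clopen.
  U = {m}, X ∖ U = {l, n} — both open, so U is clopen.
  U = {l, n}, X ∖ U = {m} — both open, so U is clopen.
  U = {l, m, n}, X ∖ U = ∅ — both open, so U is clopen.
Nontrivial clopen(s) exist: e.g. {m}. So (X, τ) is disconnected.
Compute connected components by grouping points that agree on all clopens:
  component: {m}
  component: {l, n}


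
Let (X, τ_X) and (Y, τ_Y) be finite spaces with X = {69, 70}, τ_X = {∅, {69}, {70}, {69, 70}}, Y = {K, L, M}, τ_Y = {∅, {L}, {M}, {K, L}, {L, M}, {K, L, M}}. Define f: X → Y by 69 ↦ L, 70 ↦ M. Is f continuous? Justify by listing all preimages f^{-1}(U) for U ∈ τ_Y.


f IS continuous.

Compute f^{-1}(U) for each U ∈ τ_Y:
  U = ∅: f^{-1}(U) = ∅ ∈ τ_X ✓.
  U = {L}: f^{-1}(U) = {69} ∈ τ_X ✓.
  U = {M}: f^{-1}(U) = {70} ∈ τ_X ✓.
  U = {K, L}: f^{-1}(U) = {69} ∈ τ_X ✓.
  U = {L, M}: f^{-1}(U) = {69, 70} ∈ τ_X ✓.
  U = {K, L, M}: f^{-1}(U) = {69, 70} ∈ τ_X ✓.
Every preimage lies in τ_X, so f IS continuous.


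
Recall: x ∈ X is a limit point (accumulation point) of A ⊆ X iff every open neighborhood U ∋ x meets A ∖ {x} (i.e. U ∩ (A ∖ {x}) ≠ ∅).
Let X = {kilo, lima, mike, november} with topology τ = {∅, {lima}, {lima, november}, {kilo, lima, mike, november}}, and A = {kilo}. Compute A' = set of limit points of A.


A' = {mike}

For each x ∈ X, list the open sets U ∈ τ with x ∈ U, then check whether U ∩ (A ∖ {x}) ≠ ∅ for every such U.
  x = kilo: open {kilo, lima, mike, november} ∋ x has {kilo, lima, mike, november} ∩ (A ∖ {kilo}) = ∅, so x is NOT a limit point.
  x = lima: open {lima} ∋ x has {lima} ∩ (A ∖ {lima}) = ∅, so x is NOT a limit point.
  x = mike: opens ∋ x are {kilo, lima, mike, november}; each meets A ∖ {mike}, so x IS a limit point.
  x = november: open {lima, november} ∋ x has {lima, november} ∩ (A ∖ {november}) = ∅, so x is NOT a limit point.
Collecting: A' = {mike}.


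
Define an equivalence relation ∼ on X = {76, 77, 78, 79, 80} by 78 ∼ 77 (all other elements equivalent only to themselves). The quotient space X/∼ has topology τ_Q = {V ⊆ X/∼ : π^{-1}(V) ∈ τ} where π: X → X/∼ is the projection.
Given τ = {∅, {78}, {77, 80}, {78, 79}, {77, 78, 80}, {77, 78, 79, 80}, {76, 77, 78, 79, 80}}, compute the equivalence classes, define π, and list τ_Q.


X/∼ = {[76], [77=78], [79], [80]}; |τ_Q| = 4.

Equivalence classes: [76], [77=78], [79], [80].
Quotient map π: X → X/∼ sends 76 ↦ [76], 77 ↦ [77=78], 78 ↦ [77=78], 79 ↦ [79], 80 ↦ [80].
For each subset V ⊆ X/∼, compute π^{-1}(V) ⊆ X and check whether π^{-1}(V) ∈ τ. V is open in τ_Q iff π^{-1}(V) ∈ τ.
  V = {}: π^{-1}(V) = ∅ ∈ τ ✓.
  V = {[76]}: π^{-1}(V) = {76} ∉ τ ✗.
  V = {[77=78]}: π^{-1}(V) = {77, 78} ∉ τ ✗.
  V = {[76], [77=78]}: π^{-1}(V) = {76, 77, 78} ∉ τ ✗.
  V = {[79]}: π^{-1}(V) = {79} ∉ τ ✗.
  V = {[76], [79]}: π^{-1}(V) = {76, 79} ∉ τ ✗.
  V = {[77=78], [79]}: π^{-1}(V) = {77, 78, 79} ∉ τ ✗.
  V = {[76], [77=78], [79]}: π^{-1}(V) = {76, 77, 78, 79} ∉ τ ✗.
  V = {[80]}: π^{-1}(V) = {80} ∉ τ ✗.
  V = {[76], [80]}: π^{-1}(V) = {76, 80} ∉ τ ✗.
  V = {[77=78], [80]}: π^{-1}(V) = {77, 78, 80} ∈ τ ✓.
  V = {[76], [77=78], [80]}: π^{-1}(V) = {76, 77, 78, 80} ∉ τ ✗.
  V = {[79], [80]}: π^{-1}(V) = {79, 80} ∉ τ ✗.
  V = {[76], [79], [80]}: π^{-1}(V) = {76, 79, 80} ∉ τ ✗.
  V = {[77=78], [79], [80]}: π^{-1}(V) = {77, 78, 79, 80} ∈ τ ✓.
  V = {[76], [77=78], [79], [80]}: π^{-1}(V) = {76, 77, 78, 79, 80} ∈ τ ✓.
Open sets in the quotient: τ_Q = {{}, {[77=78], [80]}, {[77=78], [79], [80]}, {[76], [77=78], [79], [80]}} (4 elements).


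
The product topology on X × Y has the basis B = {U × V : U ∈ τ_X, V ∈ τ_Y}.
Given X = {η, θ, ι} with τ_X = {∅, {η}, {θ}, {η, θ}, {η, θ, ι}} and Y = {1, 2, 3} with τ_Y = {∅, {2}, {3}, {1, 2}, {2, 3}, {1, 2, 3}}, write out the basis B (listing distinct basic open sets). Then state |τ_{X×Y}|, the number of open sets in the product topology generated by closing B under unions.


Basis B = {∅ × ∅, {η} × {2}, {η} × {3}, {θ} × {2}, {θ} × {3}, {η} × {1, 2}, {η} × {2, 3}, {η, θ} × {2}, {η, θ} × {3}, {θ} × {1, 2}, {θ} × {2, 3}, {η} × {1, 2, 3}, {η, θ, ι} × {2}, {η, θ, ι} × {3}, {θ} × {1, 2, 3}, {η, θ} × {1, 2}, {η, θ} × {2, 3}, {η, θ} × {1, 2, 3}, {η, θ, ι} × {1, 2}, {η, θ, ι} × {2, 3}, {η, θ, ι} × {1, 2, 3}}; |τ_{X×Y}| = 70.

Enumerate products U × V with U ∈ τ_X, V ∈ τ_Y (deduplicated):
  ∅ × ∅ = {} (∅)
  {η} × {2} = {(η,2)}
  {η} × {3} = {(η,3)}
  {θ} × {2} = {(θ,2)}
  {θ} × {3} = {(θ,3)}
  {η} × {1, 2} = {(η,1), (η,2)}
  {η} × {2, 3} = {(η,2), (η,3)}
  {η, θ} × {2} = {(η,2), (θ,2)}
  {η, θ} × {3} = {(η,3), (θ,3)}
  {θ} × {1, 2} = {(θ,1), (θ,2)}
  {θ} × {2, 3} = {(θ,2), (θ,3)}
  {η} × {1, 2, 3} = {(η,1), (η,2), (η,3)}
  {η, θ, ι} × {2} = {(η,2), (θ,2), (ι,2)}
  {η, θ, ι} × {3} = {(η,3), (θ,3), (ι,3)}
  {θ} × {1, 2, 3} = {(θ,1), (θ,2), (θ,3)}
  {η, θ} × {1, 2} = {(η,1), (η,2), (θ,1), (θ,2)}
  {η, θ} × {2, 3} = {(η,2), (η,3), (θ,2), (θ,3)}
  {η, θ} × {1, 2, 3} = {(η,1), (η,2), (η,3), (θ,1), (θ,2), (θ,3)}
  {η, θ, ι} × {1, 2} = {(η,1), (η,2), (θ,1), (θ,2), (ι,1), (ι,2)}
  {η, θ, ι} × {2, 3} = {(η,2), (η,3), (θ,2), (θ,3), (ι,2), (ι,3)}
  {η, θ, ι} × {1, 2, 3} = {(η,1), (η,2), (η,3), (θ,1), (θ,2), (θ,3), (ι,1), (ι,2), (ι,3)}
These 21 distinct sets form the basis B.
Close under arbitrary unions to get τ_{X×Y}; counting gives |τ_{X×Y}| = 70.


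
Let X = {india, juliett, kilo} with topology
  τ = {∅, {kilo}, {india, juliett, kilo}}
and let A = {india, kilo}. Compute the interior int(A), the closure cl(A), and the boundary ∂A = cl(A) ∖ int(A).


int(A) = {kilo}, cl(A) = {india, juliett, kilo}, ∂A = {india, juliett}.

Closed sets in (X, τ) are complements of opens:
  closed(X, τ) = {∅, {india, juliett}, {india, juliett, kilo}}.
int(A) = ⋃ {U ∈ τ : U ⊆ A}. Opens contained in A: ∅, {kilo}.
Taking the union of these: int(A) = {kilo}.
cl(A) = ⋂ {C closed : A ⊆ C}. Closed sets containing A: {india, juliett, kilo}.
Intersecting these: cl(A) = {india, juliett, kilo}.
∂A = cl(A) ∖ int(A) = {india, juliett, kilo} ∖ {kilo} = {india, juliett}.


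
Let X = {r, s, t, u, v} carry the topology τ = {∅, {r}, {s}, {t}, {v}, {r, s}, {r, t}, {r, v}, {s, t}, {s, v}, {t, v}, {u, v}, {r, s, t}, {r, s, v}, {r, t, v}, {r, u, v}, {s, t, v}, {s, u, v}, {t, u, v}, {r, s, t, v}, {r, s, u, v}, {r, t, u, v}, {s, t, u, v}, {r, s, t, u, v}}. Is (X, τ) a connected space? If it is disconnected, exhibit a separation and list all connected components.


(X, τ) is disconnected; components = [{r}, {s}, {t}, {u, v}].

Find clopen sets (U ∈ τ with X ∖ U ∈ τ):
  U = ∅, X ∖ U = {r, s, t, u, v} — both open, so U is clopen.
  U = {r}, X ∖ U = {s, t, u, v} — both open, so U is clopen.
  U = {s}, X ∖ U = {r, t, u, v} — both open, so U is clopen.
  U = {t}, X ∖ U = {r, s, u, v} — both open, so U is clopen.
  U = {r, s}, X ∖ U = {t, u, v} — both open, so U is clopen.
  U = {r, t}, X ∖ U = {s, u, v} — both open, so U is clopen.
  U = {s, t}, X ∖ U = {r, u, v} — both open, so U is clopen.
  U = {u, v}, X ∖ U = {r, s, t} — both open, so U is clopen.
  U = {r, s, t}, X ∖ U = {u, v} — both open, so U is clopen.
  U = {r, u, v}, X ∖ U = {s, t} — both open, so U is clopen.
  U = {s, u, v}, X ∖ U = {r, t} — both open, so U is clopen.
  U = {t, u, v}, X ∖ U = {r, s} — both open, so U is clopen.
  U = {r, s, u, v}, X ∖ U = {t} — both open, so U is clopen.
  U = {r, t, u, v}, X ∖ U = {s} — both open, so U is clopen.
  U = {s, t, u, v}, X ∖ U = {r} — both open, so U is clopen.
  U = {r, s, t, u, v}, X ∖ U = ∅ — both open, so U is clopen.
Nontrivial clopen(s) exist: e.g. {t}. So (X, τ) is disconnected.
Compute connected components by grouping points that agree on all clopens:
  component: {r}
  component: {s}
  component: {t}
  component: {u, v}
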